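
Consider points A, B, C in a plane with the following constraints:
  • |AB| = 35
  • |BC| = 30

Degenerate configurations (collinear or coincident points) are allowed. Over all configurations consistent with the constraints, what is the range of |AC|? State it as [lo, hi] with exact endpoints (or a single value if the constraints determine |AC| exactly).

|AB| ∈ {35}
|BC| ∈ {30}
|AC| ∈ [5, 65]

|AC| ∈ [5, 65]  (≈ [5.0000, 65.0000])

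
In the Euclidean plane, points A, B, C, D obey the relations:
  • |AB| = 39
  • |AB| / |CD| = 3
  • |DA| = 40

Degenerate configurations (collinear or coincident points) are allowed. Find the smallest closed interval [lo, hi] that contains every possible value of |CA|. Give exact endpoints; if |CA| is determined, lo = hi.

|AB| ∈ {39}
|AD| ∈ {40}
|CD| ∈ {13}
|BD| ∈ [1, 79]
|AC| ∈ [27, 53]
|BC| ∈ [0, 92]

|CA| ∈ [27, 53]  (≈ [27.0000, 53.0000])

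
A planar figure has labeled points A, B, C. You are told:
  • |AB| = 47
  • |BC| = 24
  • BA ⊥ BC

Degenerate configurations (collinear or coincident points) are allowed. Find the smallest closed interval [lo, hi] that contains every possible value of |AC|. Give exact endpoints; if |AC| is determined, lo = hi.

|AB| ∈ {47}
|BC| ∈ {24}
|AC| ∈ {√(2785)}

|AC| = √(2785)  (≈ 52.7731)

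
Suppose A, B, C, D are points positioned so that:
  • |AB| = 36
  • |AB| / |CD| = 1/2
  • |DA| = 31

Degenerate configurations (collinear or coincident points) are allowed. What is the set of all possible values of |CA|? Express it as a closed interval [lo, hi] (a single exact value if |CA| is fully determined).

|CA| ∈ [41, 103]  (≈ [41.0000, 103.0000])

|AB| ∈ {36}
|AD| ∈ {31}
|CD| ∈ {72}
|BD| ∈ [5, 67]
|AC| ∈ [41, 103]
|BC| ∈ [5, 139]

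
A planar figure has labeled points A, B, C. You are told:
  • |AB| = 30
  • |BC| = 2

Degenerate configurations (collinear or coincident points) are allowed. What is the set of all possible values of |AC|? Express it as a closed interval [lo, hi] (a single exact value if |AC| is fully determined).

|AC| ∈ [28, 32]  (≈ [28.0000, 32.0000])

|AB| ∈ {30}
|BC| ∈ {2}
|AC| ∈ [28, 32]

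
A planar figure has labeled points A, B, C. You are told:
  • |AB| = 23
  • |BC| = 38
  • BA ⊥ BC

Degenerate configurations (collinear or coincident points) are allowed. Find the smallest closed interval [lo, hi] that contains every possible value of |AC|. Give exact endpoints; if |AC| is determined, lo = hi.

|AC| = √(1973)  (≈ 44.4185)

|AB| ∈ {23}
|BC| ∈ {38}
|AC| ∈ {√(1973)}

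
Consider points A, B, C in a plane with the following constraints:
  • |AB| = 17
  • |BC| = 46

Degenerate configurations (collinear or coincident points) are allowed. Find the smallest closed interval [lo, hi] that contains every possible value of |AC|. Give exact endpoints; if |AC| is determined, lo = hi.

|AB| ∈ {17}
|BC| ∈ {46}
|AC| ∈ [29, 63]

|AC| ∈ [29, 63]  (≈ [29.0000, 63.0000])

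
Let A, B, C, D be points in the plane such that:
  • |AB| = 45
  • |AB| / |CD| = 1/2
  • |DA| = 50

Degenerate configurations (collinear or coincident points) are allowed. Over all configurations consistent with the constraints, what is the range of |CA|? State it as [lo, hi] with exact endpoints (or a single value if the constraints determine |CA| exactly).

|CA| ∈ [40, 140]  (≈ [40.0000, 140.0000])

|AB| ∈ {45}
|AD| ∈ {50}
|CD| ∈ {90}
|BD| ∈ [5, 95]
|AC| ∈ [40, 140]
|BC| ∈ [0, 185]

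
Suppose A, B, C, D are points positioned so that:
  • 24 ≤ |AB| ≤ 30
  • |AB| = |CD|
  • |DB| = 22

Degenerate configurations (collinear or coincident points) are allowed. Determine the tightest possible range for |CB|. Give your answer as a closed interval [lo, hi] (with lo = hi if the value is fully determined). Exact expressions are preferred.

|CB| ∈ [2, 52]  (≈ [2.0000, 52.0000])

|AB| ∈ [24, 30]
|BD| ∈ {22}
|CD| ∈ [24, 30]
|AD| ∈ [2, 52]
|BC| ∈ [2, 52]
|AC| ∈ [0, 82]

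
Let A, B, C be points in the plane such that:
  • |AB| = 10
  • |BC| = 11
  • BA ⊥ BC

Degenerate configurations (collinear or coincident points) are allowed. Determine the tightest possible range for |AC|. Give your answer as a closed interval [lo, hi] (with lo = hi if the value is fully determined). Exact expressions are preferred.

|AC| = √(221)  (≈ 14.8661)

|AB| ∈ {10}
|BC| ∈ {11}
|AC| ∈ {√(221)}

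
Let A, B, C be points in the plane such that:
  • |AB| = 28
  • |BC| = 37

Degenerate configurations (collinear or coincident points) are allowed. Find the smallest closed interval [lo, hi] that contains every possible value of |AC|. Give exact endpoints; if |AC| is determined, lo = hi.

|AC| ∈ [9, 65]  (≈ [9.0000, 65.0000])

|AB| ∈ {28}
|BC| ∈ {37}
|AC| ∈ [9, 65]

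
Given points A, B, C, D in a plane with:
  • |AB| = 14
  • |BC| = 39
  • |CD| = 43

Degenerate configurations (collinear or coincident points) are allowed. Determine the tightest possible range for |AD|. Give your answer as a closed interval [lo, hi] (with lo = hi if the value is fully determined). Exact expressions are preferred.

|AD| ∈ [0, 96]  (≈ [0.0000, 96.0000])

|AB| ∈ {14}
|BC| ∈ {39}
|CD| ∈ {43}
|AC| ∈ [25, 53]
|BD| ∈ [4, 82]
|AD| ∈ [0, 96]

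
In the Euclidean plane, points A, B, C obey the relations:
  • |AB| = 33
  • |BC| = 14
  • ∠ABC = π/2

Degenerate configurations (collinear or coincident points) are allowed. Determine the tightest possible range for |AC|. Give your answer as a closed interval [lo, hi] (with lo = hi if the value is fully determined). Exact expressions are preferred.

|AC| = √(1285)  (≈ 35.8469)

|AB| ∈ {33}
|BC| ∈ {14}
|AC| ∈ {√(1285)}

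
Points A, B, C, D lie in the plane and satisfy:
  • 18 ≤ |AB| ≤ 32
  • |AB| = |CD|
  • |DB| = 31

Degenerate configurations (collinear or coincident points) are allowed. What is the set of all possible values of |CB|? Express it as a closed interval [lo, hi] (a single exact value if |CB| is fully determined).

|CB| ∈ [0, 63]  (≈ [0.0000, 63.0000])

|AB| ∈ [18, 32]
|BD| ∈ {31}
|CD| ∈ [18, 32]
|AD| ∈ [0, 63]
|BC| ∈ [0, 63]
|AC| ∈ [0, 95]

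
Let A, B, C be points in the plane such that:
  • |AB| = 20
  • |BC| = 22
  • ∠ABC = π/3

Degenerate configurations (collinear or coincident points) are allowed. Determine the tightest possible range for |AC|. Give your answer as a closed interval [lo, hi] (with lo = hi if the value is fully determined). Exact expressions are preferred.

|AB| ∈ {20}
|BC| ∈ {22}
|AC| ∈ {2·√(111)}

|AC| = 2·√(111)  (≈ 21.0713)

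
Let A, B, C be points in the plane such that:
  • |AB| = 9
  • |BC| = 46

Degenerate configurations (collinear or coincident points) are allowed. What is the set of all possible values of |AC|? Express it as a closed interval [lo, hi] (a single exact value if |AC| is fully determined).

|AB| ∈ {9}
|BC| ∈ {46}
|AC| ∈ [37, 55]

|AC| ∈ [37, 55]  (≈ [37.0000, 55.0000])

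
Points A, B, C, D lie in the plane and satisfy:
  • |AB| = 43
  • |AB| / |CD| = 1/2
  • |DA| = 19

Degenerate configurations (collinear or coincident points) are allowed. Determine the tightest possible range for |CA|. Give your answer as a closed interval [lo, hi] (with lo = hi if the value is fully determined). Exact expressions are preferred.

|AB| ∈ {43}
|AD| ∈ {19}
|CD| ∈ {86}
|BD| ∈ [24, 62]
|AC| ∈ [67, 105]
|BC| ∈ [24, 148]

|CA| ∈ [67, 105]  (≈ [67.0000, 105.0000])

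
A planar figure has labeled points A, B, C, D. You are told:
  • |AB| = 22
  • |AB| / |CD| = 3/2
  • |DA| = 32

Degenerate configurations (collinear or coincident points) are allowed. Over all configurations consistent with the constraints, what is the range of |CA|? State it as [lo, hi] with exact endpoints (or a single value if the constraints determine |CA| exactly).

|AB| ∈ {22}
|AD| ∈ {32}
|CD| ∈ {44/3}
|BD| ∈ [10, 54]
|AC| ∈ [52/3, 140/3]
|BC| ∈ [0, 206/3]

|CA| ∈ [52/3, 140/3]  (≈ [17.3333, 46.6667])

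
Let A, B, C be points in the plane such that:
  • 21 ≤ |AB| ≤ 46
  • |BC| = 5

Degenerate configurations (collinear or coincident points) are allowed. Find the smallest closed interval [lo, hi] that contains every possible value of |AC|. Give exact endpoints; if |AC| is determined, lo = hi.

|AB| ∈ [21, 46]
|BC| ∈ {5}
|AC| ∈ [16, 51]

|AC| ∈ [16, 51]  (≈ [16.0000, 51.0000])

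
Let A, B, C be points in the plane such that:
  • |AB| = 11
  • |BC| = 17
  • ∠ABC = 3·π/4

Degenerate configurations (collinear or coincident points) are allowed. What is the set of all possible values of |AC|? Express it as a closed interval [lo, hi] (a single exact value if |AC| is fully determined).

|AB| ∈ {11}
|BC| ∈ {17}
|AC| ∈ {√(187·√(2) + 410)}

|AC| = √(187·√(2) + 410)  (≈ 25.9703)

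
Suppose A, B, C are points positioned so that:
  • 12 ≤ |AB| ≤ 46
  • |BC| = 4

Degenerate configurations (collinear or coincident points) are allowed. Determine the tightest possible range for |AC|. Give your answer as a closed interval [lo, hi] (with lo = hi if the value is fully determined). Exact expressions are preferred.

|AB| ∈ [12, 46]
|BC| ∈ {4}
|AC| ∈ [8, 50]

|AC| ∈ [8, 50]  (≈ [8.0000, 50.0000])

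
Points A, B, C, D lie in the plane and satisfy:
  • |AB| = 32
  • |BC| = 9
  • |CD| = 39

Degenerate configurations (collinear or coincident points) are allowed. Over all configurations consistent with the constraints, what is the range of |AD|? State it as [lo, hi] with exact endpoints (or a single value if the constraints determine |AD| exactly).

|AB| ∈ {32}
|BC| ∈ {9}
|CD| ∈ {39}
|AC| ∈ [23, 41]
|BD| ∈ [30, 48]
|AD| ∈ [0, 80]

|AD| ∈ [0, 80]  (≈ [0.0000, 80.0000])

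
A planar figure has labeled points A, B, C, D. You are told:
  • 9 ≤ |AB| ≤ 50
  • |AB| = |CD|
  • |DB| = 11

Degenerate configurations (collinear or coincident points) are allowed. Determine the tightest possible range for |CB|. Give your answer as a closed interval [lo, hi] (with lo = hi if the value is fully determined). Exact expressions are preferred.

|AB| ∈ [9, 50]
|BD| ∈ {11}
|CD| ∈ [9, 50]
|AD| ∈ [0, 61]
|BC| ∈ [0, 61]
|AC| ∈ [0, 111]

|CB| ∈ [0, 61]  (≈ [0.0000, 61.0000])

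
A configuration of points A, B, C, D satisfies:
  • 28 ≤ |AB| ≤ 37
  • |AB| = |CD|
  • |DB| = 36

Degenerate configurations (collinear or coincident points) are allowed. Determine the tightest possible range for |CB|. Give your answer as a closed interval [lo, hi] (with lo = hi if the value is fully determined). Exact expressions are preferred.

|CB| ∈ [0, 73]  (≈ [0.0000, 73.0000])

|AB| ∈ [28, 37]
|BD| ∈ {36}
|CD| ∈ [28, 37]
|AD| ∈ [0, 73]
|BC| ∈ [0, 73]
|AC| ∈ [0, 110]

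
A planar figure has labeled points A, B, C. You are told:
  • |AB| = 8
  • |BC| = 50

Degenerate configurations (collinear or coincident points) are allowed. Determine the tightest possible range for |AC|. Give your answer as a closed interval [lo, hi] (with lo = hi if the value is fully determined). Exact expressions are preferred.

|AB| ∈ {8}
|BC| ∈ {50}
|AC| ∈ [42, 58]

|AC| ∈ [42, 58]  (≈ [42.0000, 58.0000])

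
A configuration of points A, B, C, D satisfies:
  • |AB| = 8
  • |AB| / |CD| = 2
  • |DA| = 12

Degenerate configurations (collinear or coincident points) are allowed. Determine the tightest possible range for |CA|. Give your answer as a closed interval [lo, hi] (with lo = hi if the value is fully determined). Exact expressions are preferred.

|AB| ∈ {8}
|AD| ∈ {12}
|CD| ∈ {4}
|BD| ∈ [4, 20]
|AC| ∈ [8, 16]
|BC| ∈ [0, 24]

|CA| ∈ [8, 16]  (≈ [8.0000, 16.0000])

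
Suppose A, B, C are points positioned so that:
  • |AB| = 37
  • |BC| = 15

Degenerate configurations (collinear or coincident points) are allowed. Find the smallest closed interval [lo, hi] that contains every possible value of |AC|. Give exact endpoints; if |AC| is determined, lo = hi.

|AB| ∈ {37}
|BC| ∈ {15}
|AC| ∈ [22, 52]

|AC| ∈ [22, 52]  (≈ [22.0000, 52.0000])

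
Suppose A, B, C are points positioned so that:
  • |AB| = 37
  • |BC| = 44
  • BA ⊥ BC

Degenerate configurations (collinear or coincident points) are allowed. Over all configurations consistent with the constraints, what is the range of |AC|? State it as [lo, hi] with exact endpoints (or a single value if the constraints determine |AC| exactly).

|AB| ∈ {37}
|BC| ∈ {44}
|AC| ∈ {√(3305)}

|AC| = √(3305)  (≈ 57.4891)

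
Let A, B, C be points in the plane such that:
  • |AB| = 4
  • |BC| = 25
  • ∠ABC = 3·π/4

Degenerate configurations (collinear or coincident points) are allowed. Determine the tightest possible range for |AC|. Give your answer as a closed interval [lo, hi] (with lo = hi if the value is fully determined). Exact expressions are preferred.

|AC| = √(100·√(2) + 641)  (≈ 27.9718)

|AB| ∈ {4}
|BC| ∈ {25}
|AC| ∈ {√(100·√(2) + 641)}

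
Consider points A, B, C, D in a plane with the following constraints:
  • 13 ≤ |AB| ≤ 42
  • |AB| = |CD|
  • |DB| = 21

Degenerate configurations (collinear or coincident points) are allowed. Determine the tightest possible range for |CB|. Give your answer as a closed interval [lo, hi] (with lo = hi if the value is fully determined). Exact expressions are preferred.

|CB| ∈ [0, 63]  (≈ [0.0000, 63.0000])

|AB| ∈ [13, 42]
|BD| ∈ {21}
|CD| ∈ [13, 42]
|AD| ∈ [0, 63]
|BC| ∈ [0, 63]
|AC| ∈ [0, 105]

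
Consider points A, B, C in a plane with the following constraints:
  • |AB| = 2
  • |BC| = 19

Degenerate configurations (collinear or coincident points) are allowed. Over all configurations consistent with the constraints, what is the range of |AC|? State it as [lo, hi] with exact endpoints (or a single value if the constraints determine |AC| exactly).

|AB| ∈ {2}
|BC| ∈ {19}
|AC| ∈ [17, 21]

|AC| ∈ [17, 21]  (≈ [17.0000, 21.0000])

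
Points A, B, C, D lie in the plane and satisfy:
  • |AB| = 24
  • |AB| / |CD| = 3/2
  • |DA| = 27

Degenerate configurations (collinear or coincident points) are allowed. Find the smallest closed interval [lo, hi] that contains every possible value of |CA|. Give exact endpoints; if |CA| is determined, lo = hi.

|CA| ∈ [11, 43]  (≈ [11.0000, 43.0000])

|AB| ∈ {24}
|AD| ∈ {27}
|CD| ∈ {16}
|BD| ∈ [3, 51]
|AC| ∈ [11, 43]
|BC| ∈ [0, 67]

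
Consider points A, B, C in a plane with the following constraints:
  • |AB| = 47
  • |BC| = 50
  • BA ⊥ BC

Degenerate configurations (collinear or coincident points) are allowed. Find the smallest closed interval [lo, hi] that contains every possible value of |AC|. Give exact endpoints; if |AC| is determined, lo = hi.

|AC| = √(4709)  (≈ 68.6222)

|AB| ∈ {47}
|BC| ∈ {50}
|AC| ∈ {√(4709)}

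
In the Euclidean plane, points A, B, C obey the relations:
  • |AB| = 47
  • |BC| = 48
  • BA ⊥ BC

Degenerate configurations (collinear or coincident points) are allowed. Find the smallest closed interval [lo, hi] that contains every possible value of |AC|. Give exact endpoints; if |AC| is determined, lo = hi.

|AB| ∈ {47}
|BC| ∈ {48}
|AC| ∈ {√(4513)}

|AC| = √(4513)  (≈ 67.1789)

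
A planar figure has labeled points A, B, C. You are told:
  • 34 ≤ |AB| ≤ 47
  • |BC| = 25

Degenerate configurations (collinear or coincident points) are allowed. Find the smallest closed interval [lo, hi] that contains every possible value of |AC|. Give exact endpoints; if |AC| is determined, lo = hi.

|AB| ∈ [34, 47]
|BC| ∈ {25}
|AC| ∈ [9, 72]

|AC| ∈ [9, 72]  (≈ [9.0000, 72.0000])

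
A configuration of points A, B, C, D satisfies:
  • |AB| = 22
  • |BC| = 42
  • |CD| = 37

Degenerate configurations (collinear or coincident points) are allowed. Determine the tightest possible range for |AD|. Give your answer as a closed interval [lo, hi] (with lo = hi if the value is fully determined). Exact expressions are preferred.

|AB| ∈ {22}
|BC| ∈ {42}
|CD| ∈ {37}
|AC| ∈ [20, 64]
|BD| ∈ [5, 79]
|AD| ∈ [0, 101]

|AD| ∈ [0, 101]  (≈ [0.0000, 101.0000])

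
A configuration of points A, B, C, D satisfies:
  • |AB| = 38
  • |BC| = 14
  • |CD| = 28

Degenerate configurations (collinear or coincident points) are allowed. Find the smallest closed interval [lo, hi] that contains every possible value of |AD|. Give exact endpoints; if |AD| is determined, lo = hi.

|AD| ∈ [0, 80]  (≈ [0.0000, 80.0000])

|AB| ∈ {38}
|BC| ∈ {14}
|CD| ∈ {28}
|AC| ∈ [24, 52]
|BD| ∈ [14, 42]
|AD| ∈ [0, 80]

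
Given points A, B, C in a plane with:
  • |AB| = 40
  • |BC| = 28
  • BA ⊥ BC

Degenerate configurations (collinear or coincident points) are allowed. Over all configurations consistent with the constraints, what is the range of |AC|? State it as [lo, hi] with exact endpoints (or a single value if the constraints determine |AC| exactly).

|AB| ∈ {40}
|BC| ∈ {28}
|AC| ∈ {4·√(149)}

|AC| = 4·√(149)  (≈ 48.8262)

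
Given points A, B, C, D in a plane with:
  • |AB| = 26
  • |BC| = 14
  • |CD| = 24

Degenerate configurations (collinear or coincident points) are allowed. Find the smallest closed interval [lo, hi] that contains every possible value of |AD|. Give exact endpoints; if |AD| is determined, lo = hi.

|AB| ∈ {26}
|BC| ∈ {14}
|CD| ∈ {24}
|AC| ∈ [12, 40]
|BD| ∈ [10, 38]
|AD| ∈ [0, 64]

|AD| ∈ [0, 64]  (≈ [0.0000, 64.0000])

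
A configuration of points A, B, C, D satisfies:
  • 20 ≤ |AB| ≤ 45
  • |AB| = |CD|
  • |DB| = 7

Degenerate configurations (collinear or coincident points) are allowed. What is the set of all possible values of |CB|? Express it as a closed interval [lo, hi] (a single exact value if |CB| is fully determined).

|CB| ∈ [13, 52]  (≈ [13.0000, 52.0000])

|AB| ∈ [20, 45]
|BD| ∈ {7}
|CD| ∈ [20, 45]
|AD| ∈ [13, 52]
|BC| ∈ [13, 52]
|AC| ∈ [0, 97]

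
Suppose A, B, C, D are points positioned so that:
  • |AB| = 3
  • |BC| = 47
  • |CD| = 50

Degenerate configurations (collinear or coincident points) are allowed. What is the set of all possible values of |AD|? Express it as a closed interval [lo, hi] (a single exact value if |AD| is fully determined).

|AD| ∈ [0, 100]  (≈ [0.0000, 100.0000])

|AB| ∈ {3}
|BC| ∈ {47}
|CD| ∈ {50}
|AC| ∈ [44, 50]
|BD| ∈ [3, 97]
|AD| ∈ [0, 100]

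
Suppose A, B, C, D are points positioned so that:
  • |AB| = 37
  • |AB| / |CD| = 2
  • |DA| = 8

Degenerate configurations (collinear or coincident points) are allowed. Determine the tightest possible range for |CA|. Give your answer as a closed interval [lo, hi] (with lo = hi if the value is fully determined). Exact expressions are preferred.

|CA| ∈ [21/2, 53/2]  (≈ [10.5000, 26.5000])

|AB| ∈ {37}
|AD| ∈ {8}
|CD| ∈ {37/2}
|BD| ∈ [29, 45]
|AC| ∈ [21/2, 53/2]
|BC| ∈ [21/2, 127/2]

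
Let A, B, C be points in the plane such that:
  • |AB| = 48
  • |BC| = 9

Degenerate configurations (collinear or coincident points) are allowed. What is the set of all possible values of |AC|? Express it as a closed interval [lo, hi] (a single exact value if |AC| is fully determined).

|AB| ∈ {48}
|BC| ∈ {9}
|AC| ∈ [39, 57]

|AC| ∈ [39, 57]  (≈ [39.0000, 57.0000])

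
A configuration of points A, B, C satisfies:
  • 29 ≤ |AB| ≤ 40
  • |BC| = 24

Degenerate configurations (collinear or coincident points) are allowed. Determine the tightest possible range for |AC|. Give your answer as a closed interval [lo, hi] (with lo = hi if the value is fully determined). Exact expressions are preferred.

|AB| ∈ [29, 40]
|BC| ∈ {24}
|AC| ∈ [5, 64]

|AC| ∈ [5, 64]  (≈ [5.0000, 64.0000])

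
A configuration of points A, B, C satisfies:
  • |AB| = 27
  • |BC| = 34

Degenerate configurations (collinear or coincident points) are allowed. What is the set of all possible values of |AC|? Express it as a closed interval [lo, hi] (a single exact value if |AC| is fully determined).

|AB| ∈ {27}
|BC| ∈ {34}
|AC| ∈ [7, 61]

|AC| ∈ [7, 61]  (≈ [7.0000, 61.0000])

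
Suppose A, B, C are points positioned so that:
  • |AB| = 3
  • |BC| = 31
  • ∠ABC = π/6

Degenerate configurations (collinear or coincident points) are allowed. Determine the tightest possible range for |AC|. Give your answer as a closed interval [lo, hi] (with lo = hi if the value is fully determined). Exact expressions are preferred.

|AB| ∈ {3}
|BC| ∈ {31}
|AC| ∈ {√(970 - 93·√(3))}

|AC| = √(970 - 93·√(3))  (≈ 28.4415)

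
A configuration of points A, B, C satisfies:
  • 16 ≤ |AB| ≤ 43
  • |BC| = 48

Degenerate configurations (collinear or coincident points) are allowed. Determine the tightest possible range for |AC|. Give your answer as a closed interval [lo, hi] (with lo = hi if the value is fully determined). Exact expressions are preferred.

|AC| ∈ [5, 91]  (≈ [5.0000, 91.0000])

|AB| ∈ [16, 43]
|BC| ∈ {48}
|AC| ∈ [5, 91]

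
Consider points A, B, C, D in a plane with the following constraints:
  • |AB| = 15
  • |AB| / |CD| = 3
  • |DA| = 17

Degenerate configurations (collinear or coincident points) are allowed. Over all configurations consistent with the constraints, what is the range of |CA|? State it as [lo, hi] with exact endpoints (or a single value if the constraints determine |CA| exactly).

|CA| ∈ [12, 22]  (≈ [12.0000, 22.0000])

|AB| ∈ {15}
|AD| ∈ {17}
|CD| ∈ {5}
|BD| ∈ [2, 32]
|AC| ∈ [12, 22]
|BC| ∈ [0, 37]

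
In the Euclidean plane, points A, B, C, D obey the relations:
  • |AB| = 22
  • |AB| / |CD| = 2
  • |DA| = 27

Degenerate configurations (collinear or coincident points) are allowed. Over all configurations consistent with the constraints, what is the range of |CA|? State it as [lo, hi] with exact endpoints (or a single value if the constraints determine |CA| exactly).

|AB| ∈ {22}
|AD| ∈ {27}
|CD| ∈ {11}
|BD| ∈ [5, 49]
|AC| ∈ [16, 38]
|BC| ∈ [0, 60]

|CA| ∈ [16, 38]  (≈ [16.0000, 38.0000])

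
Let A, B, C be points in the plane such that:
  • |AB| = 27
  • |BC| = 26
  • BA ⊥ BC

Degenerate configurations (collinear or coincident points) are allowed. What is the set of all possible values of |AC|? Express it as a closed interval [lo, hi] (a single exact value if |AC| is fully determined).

|AB| ∈ {27}
|BC| ∈ {26}
|AC| ∈ {√(1405)}

|AC| = √(1405)  (≈ 37.4833)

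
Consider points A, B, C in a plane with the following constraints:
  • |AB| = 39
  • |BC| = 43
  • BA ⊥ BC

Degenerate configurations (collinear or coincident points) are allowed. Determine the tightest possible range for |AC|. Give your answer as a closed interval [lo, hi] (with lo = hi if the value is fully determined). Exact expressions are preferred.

|AB| ∈ {39}
|BC| ∈ {43}
|AC| ∈ {√(3370)}

|AC| = √(3370)  (≈ 58.0517)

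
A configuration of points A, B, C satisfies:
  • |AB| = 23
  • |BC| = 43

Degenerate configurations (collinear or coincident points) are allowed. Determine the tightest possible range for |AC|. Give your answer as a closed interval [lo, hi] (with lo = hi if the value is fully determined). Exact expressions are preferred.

|AC| ∈ [20, 66]  (≈ [20.0000, 66.0000])

|AB| ∈ {23}
|BC| ∈ {43}
|AC| ∈ [20, 66]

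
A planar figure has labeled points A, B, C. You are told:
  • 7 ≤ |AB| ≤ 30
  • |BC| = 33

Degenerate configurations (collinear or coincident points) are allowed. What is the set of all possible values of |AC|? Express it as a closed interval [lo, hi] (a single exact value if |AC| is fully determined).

|AC| ∈ [3, 63]  (≈ [3.0000, 63.0000])

|AB| ∈ [7, 30]
|BC| ∈ {33}
|AC| ∈ [3, 63]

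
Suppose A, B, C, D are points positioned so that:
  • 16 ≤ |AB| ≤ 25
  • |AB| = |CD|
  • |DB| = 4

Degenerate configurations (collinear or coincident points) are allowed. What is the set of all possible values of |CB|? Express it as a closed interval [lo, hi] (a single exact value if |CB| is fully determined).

|AB| ∈ [16, 25]
|BD| ∈ {4}
|CD| ∈ [16, 25]
|AD| ∈ [12, 29]
|BC| ∈ [12, 29]
|AC| ∈ [0, 54]

|CB| ∈ [12, 29]  (≈ [12.0000, 29.0000])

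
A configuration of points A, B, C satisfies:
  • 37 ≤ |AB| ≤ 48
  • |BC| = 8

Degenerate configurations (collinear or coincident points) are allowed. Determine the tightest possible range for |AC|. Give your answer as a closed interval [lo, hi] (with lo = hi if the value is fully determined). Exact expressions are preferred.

|AC| ∈ [29, 56]  (≈ [29.0000, 56.0000])

|AB| ∈ [37, 48]
|BC| ∈ {8}
|AC| ∈ [29, 56]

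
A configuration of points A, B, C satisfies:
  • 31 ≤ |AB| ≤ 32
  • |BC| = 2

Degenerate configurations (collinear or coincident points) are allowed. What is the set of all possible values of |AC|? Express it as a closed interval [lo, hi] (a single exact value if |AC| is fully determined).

|AC| ∈ [29, 34]  (≈ [29.0000, 34.0000])

|AB| ∈ [31, 32]
|BC| ∈ {2}
|AC| ∈ [29, 34]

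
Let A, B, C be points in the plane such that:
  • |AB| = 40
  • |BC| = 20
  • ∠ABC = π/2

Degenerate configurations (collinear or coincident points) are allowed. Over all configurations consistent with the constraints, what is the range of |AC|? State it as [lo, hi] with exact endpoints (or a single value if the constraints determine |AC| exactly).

|AB| ∈ {40}
|BC| ∈ {20}
|AC| ∈ {20·√(5)}

|AC| = 20·√(5)  (≈ 44.7214)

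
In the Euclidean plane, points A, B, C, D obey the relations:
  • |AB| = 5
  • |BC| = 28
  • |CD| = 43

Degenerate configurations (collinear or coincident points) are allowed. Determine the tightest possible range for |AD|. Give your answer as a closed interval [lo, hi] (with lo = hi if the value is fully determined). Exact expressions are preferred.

|AD| ∈ [10, 76]  (≈ [10.0000, 76.0000])

|AB| ∈ {5}
|BC| ∈ {28}
|CD| ∈ {43}
|AC| ∈ [23, 33]
|BD| ∈ [15, 71]
|AD| ∈ [10, 76]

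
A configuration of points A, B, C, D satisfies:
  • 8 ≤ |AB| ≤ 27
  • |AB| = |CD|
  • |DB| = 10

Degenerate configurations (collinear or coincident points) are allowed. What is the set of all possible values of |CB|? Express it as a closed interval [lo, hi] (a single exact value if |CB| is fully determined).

|AB| ∈ [8, 27]
|BD| ∈ {10}
|CD| ∈ [8, 27]
|AD| ∈ [0, 37]
|BC| ∈ [0, 37]
|AC| ∈ [0, 64]

|CB| ∈ [0, 37]  (≈ [0.0000, 37.0000])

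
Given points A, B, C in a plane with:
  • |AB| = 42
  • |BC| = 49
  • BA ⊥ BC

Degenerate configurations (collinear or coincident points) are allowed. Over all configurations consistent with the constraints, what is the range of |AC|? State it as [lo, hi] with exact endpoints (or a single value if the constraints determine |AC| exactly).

|AC| = 7·√(85)  (≈ 64.5368)

|AB| ∈ {42}
|BC| ∈ {49}
|AC| ∈ {7·√(85)}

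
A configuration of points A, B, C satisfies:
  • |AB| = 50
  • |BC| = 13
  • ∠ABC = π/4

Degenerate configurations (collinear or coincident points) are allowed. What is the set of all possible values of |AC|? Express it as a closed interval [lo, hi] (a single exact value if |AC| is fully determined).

|AC| = √(2669 - 650·√(2))  (≈ 41.8301)

|AB| ∈ {50}
|BC| ∈ {13}
|AC| ∈ {√(2669 - 650·√(2))}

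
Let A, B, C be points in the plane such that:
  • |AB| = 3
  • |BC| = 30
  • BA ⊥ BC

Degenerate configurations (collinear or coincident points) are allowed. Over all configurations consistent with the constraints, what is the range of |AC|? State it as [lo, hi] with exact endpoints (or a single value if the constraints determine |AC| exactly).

|AC| = 3·√(101)  (≈ 30.1496)

|AB| ∈ {3}
|BC| ∈ {30}
|AC| ∈ {3·√(101)}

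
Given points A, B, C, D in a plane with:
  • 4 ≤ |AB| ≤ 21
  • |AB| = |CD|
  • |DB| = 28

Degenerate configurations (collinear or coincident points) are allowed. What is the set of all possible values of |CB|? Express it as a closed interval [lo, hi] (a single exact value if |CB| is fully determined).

|CB| ∈ [7, 49]  (≈ [7.0000, 49.0000])

|AB| ∈ [4, 21]
|BD| ∈ {28}
|CD| ∈ [4, 21]
|AD| ∈ [7, 49]
|BC| ∈ [7, 49]
|AC| ∈ [0, 70]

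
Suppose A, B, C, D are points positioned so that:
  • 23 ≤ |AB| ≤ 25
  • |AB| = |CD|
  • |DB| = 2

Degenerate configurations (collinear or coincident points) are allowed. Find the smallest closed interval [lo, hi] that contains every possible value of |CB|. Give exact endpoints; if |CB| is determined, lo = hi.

|CB| ∈ [21, 27]  (≈ [21.0000, 27.0000])

|AB| ∈ [23, 25]
|BD| ∈ {2}
|CD| ∈ [23, 25]
|AD| ∈ [21, 27]
|BC| ∈ [21, 27]
|AC| ∈ [0, 52]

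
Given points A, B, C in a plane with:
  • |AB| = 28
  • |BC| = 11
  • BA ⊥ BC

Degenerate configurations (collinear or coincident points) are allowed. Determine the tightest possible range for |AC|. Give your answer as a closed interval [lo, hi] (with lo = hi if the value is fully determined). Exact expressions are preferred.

|AC| = √(905)  (≈ 30.0832)

|AB| ∈ {28}
|BC| ∈ {11}
|AC| ∈ {√(905)}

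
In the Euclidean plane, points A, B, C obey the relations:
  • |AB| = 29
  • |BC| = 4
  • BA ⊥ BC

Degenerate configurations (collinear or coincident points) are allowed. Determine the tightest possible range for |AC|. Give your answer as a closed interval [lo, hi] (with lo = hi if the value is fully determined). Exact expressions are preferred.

|AB| ∈ {29}
|BC| ∈ {4}
|AC| ∈ {√(857)}

|AC| = √(857)  (≈ 29.2746)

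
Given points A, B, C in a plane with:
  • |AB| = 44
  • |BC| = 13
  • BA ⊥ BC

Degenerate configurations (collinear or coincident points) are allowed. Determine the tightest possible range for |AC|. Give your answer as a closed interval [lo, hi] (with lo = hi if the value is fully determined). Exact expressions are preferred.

|AC| = √(2105)  (≈ 45.8803)

|AB| ∈ {44}
|BC| ∈ {13}
|AC| ∈ {√(2105)}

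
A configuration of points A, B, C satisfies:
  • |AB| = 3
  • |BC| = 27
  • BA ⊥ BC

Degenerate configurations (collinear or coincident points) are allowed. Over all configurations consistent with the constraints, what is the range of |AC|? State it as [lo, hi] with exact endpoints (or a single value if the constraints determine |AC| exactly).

|AC| = 3·√(82)  (≈ 27.1662)

|AB| ∈ {3}
|BC| ∈ {27}
|AC| ∈ {3·√(82)}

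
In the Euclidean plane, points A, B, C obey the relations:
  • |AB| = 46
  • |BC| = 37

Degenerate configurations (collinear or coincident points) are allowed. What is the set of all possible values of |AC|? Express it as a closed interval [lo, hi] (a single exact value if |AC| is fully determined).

|AB| ∈ {46}
|BC| ∈ {37}
|AC| ∈ [9, 83]

|AC| ∈ [9, 83]  (≈ [9.0000, 83.0000])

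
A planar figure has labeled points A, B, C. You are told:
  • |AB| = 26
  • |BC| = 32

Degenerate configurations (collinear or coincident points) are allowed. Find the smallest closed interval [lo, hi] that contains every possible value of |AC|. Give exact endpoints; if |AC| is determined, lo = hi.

|AB| ∈ {26}
|BC| ∈ {32}
|AC| ∈ [6, 58]

|AC| ∈ [6, 58]  (≈ [6.0000, 58.0000])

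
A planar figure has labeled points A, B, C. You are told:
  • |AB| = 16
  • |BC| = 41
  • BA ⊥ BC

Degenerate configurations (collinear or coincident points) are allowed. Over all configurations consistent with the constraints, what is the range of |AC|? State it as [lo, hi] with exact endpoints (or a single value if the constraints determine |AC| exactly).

|AB| ∈ {16}
|BC| ∈ {41}
|AC| ∈ {√(1937)}

|AC| = √(1937)  (≈ 44.0114)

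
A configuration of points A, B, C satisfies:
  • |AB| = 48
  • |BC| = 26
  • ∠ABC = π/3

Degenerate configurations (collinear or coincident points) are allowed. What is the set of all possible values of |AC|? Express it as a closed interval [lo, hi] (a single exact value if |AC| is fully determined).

|AB| ∈ {48}
|BC| ∈ {26}
|AC| ∈ {2·√(433)}

|AC| = 2·√(433)  (≈ 41.6173)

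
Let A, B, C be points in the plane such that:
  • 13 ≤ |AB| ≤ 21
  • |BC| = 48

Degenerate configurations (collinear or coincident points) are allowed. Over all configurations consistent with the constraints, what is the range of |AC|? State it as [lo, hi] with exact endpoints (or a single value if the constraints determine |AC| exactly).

|AB| ∈ [13, 21]
|BC| ∈ {48}
|AC| ∈ [27, 69]

|AC| ∈ [27, 69]  (≈ [27.0000, 69.0000])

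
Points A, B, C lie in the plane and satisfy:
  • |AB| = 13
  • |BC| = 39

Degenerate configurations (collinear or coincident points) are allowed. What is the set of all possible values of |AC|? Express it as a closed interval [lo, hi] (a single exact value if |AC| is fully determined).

|AC| ∈ [26, 52]  (≈ [26.0000, 52.0000])

|AB| ∈ {13}
|BC| ∈ {39}
|AC| ∈ [26, 52]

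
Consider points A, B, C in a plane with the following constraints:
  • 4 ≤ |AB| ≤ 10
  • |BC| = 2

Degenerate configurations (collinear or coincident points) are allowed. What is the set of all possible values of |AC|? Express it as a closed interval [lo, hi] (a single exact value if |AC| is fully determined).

|AC| ∈ [2, 12]  (≈ [2.0000, 12.0000])

|AB| ∈ [4, 10]
|BC| ∈ {2}
|AC| ∈ [2, 12]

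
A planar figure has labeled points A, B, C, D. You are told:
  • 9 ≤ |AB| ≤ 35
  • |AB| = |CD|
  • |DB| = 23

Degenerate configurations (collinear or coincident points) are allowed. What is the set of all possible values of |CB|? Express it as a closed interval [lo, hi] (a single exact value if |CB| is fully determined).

|CB| ∈ [0, 58]  (≈ [0.0000, 58.0000])

|AB| ∈ [9, 35]
|BD| ∈ {23}
|CD| ∈ [9, 35]
|AD| ∈ [0, 58]
|BC| ∈ [0, 58]
|AC| ∈ [0, 93]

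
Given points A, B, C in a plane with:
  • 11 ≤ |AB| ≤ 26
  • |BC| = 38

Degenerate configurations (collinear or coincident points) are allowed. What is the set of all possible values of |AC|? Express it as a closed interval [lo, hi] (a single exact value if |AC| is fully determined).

|AC| ∈ [12, 64]  (≈ [12.0000, 64.0000])

|AB| ∈ [11, 26]
|BC| ∈ {38}
|AC| ∈ [12, 64]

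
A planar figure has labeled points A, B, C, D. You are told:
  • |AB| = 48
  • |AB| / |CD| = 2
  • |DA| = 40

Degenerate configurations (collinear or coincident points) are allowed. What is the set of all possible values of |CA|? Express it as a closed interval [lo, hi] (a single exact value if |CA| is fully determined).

|AB| ∈ {48}
|AD| ∈ {40}
|CD| ∈ {24}
|BD| ∈ [8, 88]
|AC| ∈ [16, 64]
|BC| ∈ [0, 112]

|CA| ∈ [16, 64]  (≈ [16.0000, 64.0000])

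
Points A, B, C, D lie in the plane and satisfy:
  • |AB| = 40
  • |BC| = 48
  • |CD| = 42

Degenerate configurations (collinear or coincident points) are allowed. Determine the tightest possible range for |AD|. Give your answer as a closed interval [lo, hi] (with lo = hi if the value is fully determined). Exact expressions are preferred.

|AB| ∈ {40}
|BC| ∈ {48}
|CD| ∈ {42}
|AC| ∈ [8, 88]
|BD| ∈ [6, 90]
|AD| ∈ [0, 130]

|AD| ∈ [0, 130]  (≈ [0.0000, 130.0000])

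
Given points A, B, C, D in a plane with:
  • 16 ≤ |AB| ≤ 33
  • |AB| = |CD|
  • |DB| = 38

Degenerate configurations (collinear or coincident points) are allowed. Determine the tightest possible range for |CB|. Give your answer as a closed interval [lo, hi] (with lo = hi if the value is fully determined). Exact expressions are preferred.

|CB| ∈ [5, 71]  (≈ [5.0000, 71.0000])

|AB| ∈ [16, 33]
|BD| ∈ {38}
|CD| ∈ [16, 33]
|AD| ∈ [5, 71]
|BC| ∈ [5, 71]
|AC| ∈ [0, 104]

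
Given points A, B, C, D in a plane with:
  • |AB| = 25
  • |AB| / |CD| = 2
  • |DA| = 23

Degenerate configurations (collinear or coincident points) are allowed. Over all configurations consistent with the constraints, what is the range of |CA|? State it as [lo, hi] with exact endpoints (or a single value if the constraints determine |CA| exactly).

|AB| ∈ {25}
|AD| ∈ {23}
|CD| ∈ {25/2}
|BD| ∈ [2, 48]
|AC| ∈ [21/2, 71/2]
|BC| ∈ [0, 121/2]

|CA| ∈ [21/2, 71/2]  (≈ [10.5000, 35.5000])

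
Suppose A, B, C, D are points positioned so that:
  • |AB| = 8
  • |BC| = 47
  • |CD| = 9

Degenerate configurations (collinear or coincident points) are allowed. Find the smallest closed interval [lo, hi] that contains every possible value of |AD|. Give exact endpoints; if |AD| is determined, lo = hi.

|AB| ∈ {8}
|BC| ∈ {47}
|CD| ∈ {9}
|AC| ∈ [39, 55]
|BD| ∈ [38, 56]
|AD| ∈ [30, 64]

|AD| ∈ [30, 64]  (≈ [30.0000, 64.0000])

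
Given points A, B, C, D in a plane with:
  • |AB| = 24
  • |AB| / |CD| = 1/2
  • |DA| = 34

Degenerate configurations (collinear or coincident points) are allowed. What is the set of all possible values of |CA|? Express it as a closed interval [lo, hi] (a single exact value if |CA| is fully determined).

|AB| ∈ {24}
|AD| ∈ {34}
|CD| ∈ {48}
|BD| ∈ [10, 58]
|AC| ∈ [14, 82]
|BC| ∈ [0, 106]

|CA| ∈ [14, 82]  (≈ [14.0000, 82.0000])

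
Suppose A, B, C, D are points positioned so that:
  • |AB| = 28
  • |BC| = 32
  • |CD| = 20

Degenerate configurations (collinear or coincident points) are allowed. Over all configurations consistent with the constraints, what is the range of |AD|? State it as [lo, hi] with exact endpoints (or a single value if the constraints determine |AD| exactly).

|AB| ∈ {28}
|BC| ∈ {32}
|CD| ∈ {20}
|AC| ∈ [4, 60]
|BD| ∈ [12, 52]
|AD| ∈ [0, 80]

|AD| ∈ [0, 80]  (≈ [0.0000, 80.0000])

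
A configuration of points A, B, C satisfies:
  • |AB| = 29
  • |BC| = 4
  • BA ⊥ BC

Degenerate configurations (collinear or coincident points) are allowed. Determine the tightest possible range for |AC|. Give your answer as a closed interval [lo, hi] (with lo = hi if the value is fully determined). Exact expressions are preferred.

|AB| ∈ {29}
|BC| ∈ {4}
|AC| ∈ {√(857)}

|AC| = √(857)  (≈ 29.2746)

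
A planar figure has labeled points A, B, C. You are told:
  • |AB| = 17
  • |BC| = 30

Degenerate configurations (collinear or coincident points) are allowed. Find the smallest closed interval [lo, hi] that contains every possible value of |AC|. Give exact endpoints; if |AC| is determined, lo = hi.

|AC| ∈ [13, 47]  (≈ [13.0000, 47.0000])

|AB| ∈ {17}
|BC| ∈ {30}
|AC| ∈ [13, 47]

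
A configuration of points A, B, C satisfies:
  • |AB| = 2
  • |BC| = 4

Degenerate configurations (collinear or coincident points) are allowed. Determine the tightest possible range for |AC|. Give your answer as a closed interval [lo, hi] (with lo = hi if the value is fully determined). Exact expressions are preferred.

|AB| ∈ {2}
|BC| ∈ {4}
|AC| ∈ [2, 6]

|AC| ∈ [2, 6]  (≈ [2.0000, 6.0000])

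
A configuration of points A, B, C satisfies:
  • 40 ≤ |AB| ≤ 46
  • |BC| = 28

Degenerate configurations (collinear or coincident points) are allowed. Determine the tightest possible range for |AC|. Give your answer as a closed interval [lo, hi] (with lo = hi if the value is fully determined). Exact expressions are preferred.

|AC| ∈ [12, 74]  (≈ [12.0000, 74.0000])

|AB| ∈ [40, 46]
|BC| ∈ {28}
|AC| ∈ [12, 74]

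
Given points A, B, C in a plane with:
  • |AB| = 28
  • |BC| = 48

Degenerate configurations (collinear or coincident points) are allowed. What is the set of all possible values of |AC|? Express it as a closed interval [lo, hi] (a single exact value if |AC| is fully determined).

|AC| ∈ [20, 76]  (≈ [20.0000, 76.0000])

|AB| ∈ {28}
|BC| ∈ {48}
|AC| ∈ [20, 76]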